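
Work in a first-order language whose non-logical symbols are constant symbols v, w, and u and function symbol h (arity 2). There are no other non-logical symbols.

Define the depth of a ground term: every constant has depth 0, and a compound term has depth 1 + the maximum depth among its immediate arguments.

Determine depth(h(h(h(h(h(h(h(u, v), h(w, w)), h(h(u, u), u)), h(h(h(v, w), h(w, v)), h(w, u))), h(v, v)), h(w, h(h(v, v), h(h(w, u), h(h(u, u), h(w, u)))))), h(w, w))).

7

depth(h(u, v)) = 1 + max(0, 0) = 1
depth(h(w, w)) = 1 + max(0, 0) = 1
depth(h(h(u, v), h(w, w))) = 1 + max(1, 1) = 2
depth(h(u, u)) = 1 + max(0, 0) = 1
depth(h(h(u, u), u)) = 1 + max(1, 0) = 2
depth(h(h(h(u, v), h(w, w)), h(h(u, u), u))) = 1 + max(2, 2) = 3
depth(h(v, w)) = 1 + max(0, 0) = 1
depth(h(w, v)) = 1 + max(0, 0) = 1
depth(h(h(v, w), h(w, v))) = 1 + max(1, 1) = 2
depth(h(w, u)) = 1 + max(0, 0) = 1
depth(h(h(h(v, w), h(w, v)), h(w, u))) = 1 + max(2, 1) = 3
depth(h(h(h(h(u, v), h(w, w)), h(h(u, u), u)), h(h(h(v, w), h(w, v)), h(w, u)))) = 1 + max(3, 3) = 4
depth(h(v, v)) = 1 + max(0, 0) = 1
depth(h(h(h(h(h(u, v), h(w, w)), h(h(u, u), u)), h(h(h(v, w), h(w, v)), h(w, u))), h(v, v))) = 1 + max(4, 1) = 5
depth(h(h(u, u), h(w, u))) = 1 + max(1, 1) = 2
depth(h(h(w, u), h(h(u, u), h(w, u)))) = 1 + max(1, 2) = 3
depth(h(h(v, v), h(h(w, u), h(h(u, u), h(w, u))))) = 1 + max(1, 3) = 4
depth(h(w, h(h(v, v), h(h(w, u), h(h(u, u), h(w, u)))))) = 1 + max(0, 4) = 5
depth(h(h(h(h(h(h(u, v), h(w, w)), h(h(u, u), u)), h(h(h(v, w), h(w, v)), h(w, u))), h(v, v)), h(w, h(h(v, v), h(h(w, u), h(h(u, u), h(w, u))))))) = 1 + max(5, 5) = 6
depth(h(h(h(h(h(h(h(u, v), h(w, w)), h(h(u, u), u)), h(h(h(v, w), h(w, v)), h(w, u))), h(v, v)), h(w, h(h(v, v), h(h(w, u), h(h(u, u), h(w, u)))))), h(w, w))) = 1 + max(6, 1) = 7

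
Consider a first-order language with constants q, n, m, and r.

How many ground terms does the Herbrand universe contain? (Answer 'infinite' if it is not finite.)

There are no function symbols, so every ground term is one of the 4 constants.
The Herbrand universe is {q, n, m, r}, which is finite with 4 elements.

4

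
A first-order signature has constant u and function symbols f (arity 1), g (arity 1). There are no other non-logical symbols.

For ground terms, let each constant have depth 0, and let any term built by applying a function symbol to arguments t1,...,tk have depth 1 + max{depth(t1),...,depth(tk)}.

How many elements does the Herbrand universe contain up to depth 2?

7

Let N_k count ground terms of depth at most k. Each non-constant term of depth ≤ k is some function symbol applied to depth-≤(k−1) arguments, giving N_k = 1 + N_{k-1} + N_{k-1}.
N_0 = 1
N_1 = 1 + 1 + 1 = 3
N_2 = 1 + 3 + 3 = 7
Explicitly: u, f(u), f(f(u)), f(g(u)), g(u), g(f(u)), g(g(u)).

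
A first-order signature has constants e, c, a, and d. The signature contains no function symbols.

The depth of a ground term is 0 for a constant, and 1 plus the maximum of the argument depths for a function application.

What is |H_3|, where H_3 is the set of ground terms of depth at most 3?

4

With no function symbols every ground term is a constant, so there are exactly 4 ground terms at every depth bound.
N_0 = 4
N_1 = 4
N_2 = 4
N_3 = 4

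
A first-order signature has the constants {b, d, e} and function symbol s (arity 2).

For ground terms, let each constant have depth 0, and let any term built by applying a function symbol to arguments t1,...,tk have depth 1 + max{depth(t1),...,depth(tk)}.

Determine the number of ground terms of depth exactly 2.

135

If N_k denotes the number of depth-≤k ground terms, the 3 constants give N_0 = 3, and each function symbol of arity r contributes N_{k-1}^r new terms at level k: N_k = 3 + N_{k-1}^2.
N_0 = 3
N_1 = 3 + 3^2 = 12
N_2 = 3 + 12^2 = 147
Terms of depth exactly 2: N_2 − N_1 = 147 − 12 = 135.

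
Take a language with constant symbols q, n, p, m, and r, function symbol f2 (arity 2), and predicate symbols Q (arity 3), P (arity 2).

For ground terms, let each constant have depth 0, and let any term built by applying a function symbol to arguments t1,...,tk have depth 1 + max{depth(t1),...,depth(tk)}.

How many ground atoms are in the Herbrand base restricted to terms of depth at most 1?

First count ground terms of depth ≤ 1.
Count level by level. With function symbols f2/2, the terms of depth ≤ k are the 5 constants together with each function applied to depth-≤(k−1) tuples, so N_k = 5 + N_{k-1}^2.
N_0 = 5
N_1 = 5 + 5^2 = 30
So |H| = 30.
Ground atoms are formed by filling each argument slot of a predicate with a term from H, so an r-ary predicate gives |H|^r atoms:
  Q: 30^3 = 27000;  P: 30^2 = 900
Total ground atoms: 27000 + 900 = 27900.

27900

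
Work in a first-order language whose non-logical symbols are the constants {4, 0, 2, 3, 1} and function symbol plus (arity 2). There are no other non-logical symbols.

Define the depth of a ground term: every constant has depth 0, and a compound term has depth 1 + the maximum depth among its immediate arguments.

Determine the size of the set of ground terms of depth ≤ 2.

905

Let N_k = |{terms of depth ≤ k}|. Then N_0 = 5 and N_k = 5 + N_{k-1}^2 for k ≥ 1 (one summand per function symbol, arity giving the exponent).
N_0 = 5
N_1 = 5 + 5^2 = 30
N_2 = 5 + 30^2 = 905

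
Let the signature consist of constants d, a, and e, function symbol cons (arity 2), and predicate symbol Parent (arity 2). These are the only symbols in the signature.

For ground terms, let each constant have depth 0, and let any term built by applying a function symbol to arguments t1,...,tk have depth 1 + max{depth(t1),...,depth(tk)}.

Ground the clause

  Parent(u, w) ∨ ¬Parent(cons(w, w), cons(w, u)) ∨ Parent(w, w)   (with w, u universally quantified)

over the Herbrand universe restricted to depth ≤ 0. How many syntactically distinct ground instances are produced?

Ground terms of depth ≤ 0:
  Let N_k count ground terms of depth at most k. Each non-constant term of depth ≤ k is some function symbol applied to depth-≤(k−1) arguments, giving N_k = 3 + N_{k-1}^2.
  N_0 = 3
  Explicitly: d, a, e.
So there are 3 ground terms available for substitution.
There are 2 variables to instantiate (w, u), each occurring in at least one literal, so different choices give different ground instances.
Number of ground instances = 3^2 = 9.

9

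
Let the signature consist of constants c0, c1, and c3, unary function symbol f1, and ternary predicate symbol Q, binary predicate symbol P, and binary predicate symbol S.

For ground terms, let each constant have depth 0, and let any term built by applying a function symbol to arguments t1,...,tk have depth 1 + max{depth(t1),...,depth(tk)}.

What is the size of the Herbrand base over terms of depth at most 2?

891

First count ground terms of depth ≤ 2.
If N_k denotes the number of depth-≤k ground terms, the 3 constants give N_0 = 3, and each function symbol of arity r contributes N_{k-1}^r new terms at level k: N_k = 3 + N_{k-1}.
N_0 = 3
N_1 = 3 + 3 = 6
N_2 = 3 + 6 = 9
Explicitly: c0, c1, c3, f1(c0), f1(c1), f1(c3), f1(f1(c0)), f1(f1(c1)), f1(f1(c3)).
So |H| = 9.
A ground atom is a predicate applied to a tuple of terms from H, so the count is the sum over predicates of |H|^arity:
  Q: 9^3 = 729;  P: 9^2 = 81;  S: 9^2 = 81
Total ground atoms: 729 + 81 + 81 = 891.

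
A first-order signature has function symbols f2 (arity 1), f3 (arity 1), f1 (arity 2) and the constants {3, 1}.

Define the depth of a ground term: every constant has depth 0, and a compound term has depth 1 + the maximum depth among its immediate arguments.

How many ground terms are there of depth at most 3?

Let N_k = |{terms of depth ≤ k}|. Then N_0 = 2 and N_k = 2 + N_{k-1} + N_{k-1} + N_{k-1}^2 for k ≥ 1 (one summand per function symbol, arity giving the exponent).
N_0 = 2
N_1 = 2 + 2 + 2 + 2^2 = 10
N_2 = 2 + 10 + 10 + 10^2 = 122
N_3 = 2 + 122 + 122 + 122^2 = 15130

15130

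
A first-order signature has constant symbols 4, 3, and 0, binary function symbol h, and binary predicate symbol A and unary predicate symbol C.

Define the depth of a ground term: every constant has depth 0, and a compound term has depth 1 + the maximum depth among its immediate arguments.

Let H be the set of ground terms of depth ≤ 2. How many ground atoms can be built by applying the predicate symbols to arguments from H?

21756

First count ground terms of depth ≤ 2.
Let N_k = |{terms of depth ≤ k}|. Then N_0 = 3 and N_k = 3 + N_{k-1}^2 for k ≥ 1 (one summand per function symbol, arity giving the exponent).
N_0 = 3
N_1 = 3 + 3^2 = 12
N_2 = 3 + 12^2 = 147
So |H| = 147.
Ground atoms are formed by filling each argument slot of a predicate with a term from H, so an r-ary predicate gives |H|^r atoms:
  A: 147^2 = 21609;  C: 147
Total ground atoms: 21609 + 147 = 21756.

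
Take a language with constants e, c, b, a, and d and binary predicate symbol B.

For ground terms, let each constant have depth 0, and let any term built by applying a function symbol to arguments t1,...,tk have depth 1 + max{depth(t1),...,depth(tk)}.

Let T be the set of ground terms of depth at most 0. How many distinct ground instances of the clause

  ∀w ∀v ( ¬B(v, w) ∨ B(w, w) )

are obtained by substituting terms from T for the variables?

Ground terms of depth ≤ 0:
  With no function symbols every ground term is a constant, so there are exactly 5 ground terms at every depth bound.
  N_0 = 5
  Explicitly: e, c, b, a, d.
So there are 5 ground terms available for substitution.
The clause has 2 distinct variables (w, v), each appearing in the body. In the free term algebra distinct substitutions yield syntactically distinct ground instances.
Number of ground instances = 5^2 = 25.

25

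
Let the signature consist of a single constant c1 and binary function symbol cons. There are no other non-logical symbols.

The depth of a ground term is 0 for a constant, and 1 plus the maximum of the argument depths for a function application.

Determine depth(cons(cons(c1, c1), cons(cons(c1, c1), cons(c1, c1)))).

3

depth(cons(c1, c1)) = 1 + max(0, 0) = 1
depth(cons(cons(c1, c1), cons(c1, c1))) = 1 + max(1, 1) = 2
depth(cons(cons(c1, c1), cons(cons(c1, c1), cons(c1, c1)))) = 1 + max(1, 2) = 3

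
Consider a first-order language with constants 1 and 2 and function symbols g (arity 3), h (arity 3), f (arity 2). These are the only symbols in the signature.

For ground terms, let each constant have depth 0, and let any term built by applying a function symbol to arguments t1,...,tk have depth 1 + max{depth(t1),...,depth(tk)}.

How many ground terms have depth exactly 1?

20

Let N_k count ground terms of depth at most k. Each non-constant term of depth ≤ k is some function symbol applied to depth-≤(k−1) arguments, giving N_k = 2 + N_{k-1}^3 + N_{k-1}^3 + N_{k-1}^2.
N_0 = 2
N_1 = 2 + 2^3 + 2^3 + 2^2 = 22
Terms of depth exactly 1: N_1 − N_0 = 22 − 2 = 20.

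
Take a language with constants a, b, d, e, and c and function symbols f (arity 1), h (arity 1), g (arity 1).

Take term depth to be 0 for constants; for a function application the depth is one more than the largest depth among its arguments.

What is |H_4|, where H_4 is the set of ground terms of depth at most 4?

605

Count level by level. With function symbols f/1, h/1, g/1, the terms of depth ≤ k are the 5 constants together with each function applied to depth-≤(k−1) tuples, so N_k = 5 + N_{k-1} + N_{k-1} + N_{k-1}.
N_0 = 5
N_1 = 5 + 5 + 5 + 5 = 20
N_2 = 5 + 20 + 20 + 20 = 65
N_3 = 5 + 65 + 65 + 65 = 200
N_4 = 5 + 200 + 200 + 200 = 605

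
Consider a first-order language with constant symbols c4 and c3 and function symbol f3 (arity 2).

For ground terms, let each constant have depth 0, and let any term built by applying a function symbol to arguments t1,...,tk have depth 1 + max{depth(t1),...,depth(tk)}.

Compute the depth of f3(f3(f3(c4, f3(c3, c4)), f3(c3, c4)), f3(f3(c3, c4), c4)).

depth(f3(c3, c4)) = 1 + max(0, 0) = 1
depth(f3(c4, f3(c3, c4))) = 1 + max(0, 1) = 2
depth(f3(f3(c4, f3(c3, c4)), f3(c3, c4))) = 1 + max(2, 1) = 3
depth(f3(f3(c3, c4), c4)) = 1 + max(1, 0) = 2
depth(f3(f3(f3(c4, f3(c3, c4)), f3(c3, c4)), f3(f3(c3, c4), c4))) = 1 + max(3, 2) = 4

4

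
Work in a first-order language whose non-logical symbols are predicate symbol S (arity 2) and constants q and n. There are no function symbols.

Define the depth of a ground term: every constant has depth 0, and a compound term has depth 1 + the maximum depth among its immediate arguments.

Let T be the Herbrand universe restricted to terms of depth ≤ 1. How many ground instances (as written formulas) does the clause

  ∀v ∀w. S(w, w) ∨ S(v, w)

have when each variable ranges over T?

4

Ground terms of depth ≤ 1:
  With no function symbols every ground term is a constant, so there are exactly 2 ground terms at every depth bound.
  N_0 = 2
  N_1 = 2
  Explicitly: q, n.
So there are 2 ground terms available for substitution.
The body mentions every one of the 2 quantified variables; since ground terms form a free algebra, no two substitutions collapse to the same formula.
Number of ground instances = 2^2 = 4.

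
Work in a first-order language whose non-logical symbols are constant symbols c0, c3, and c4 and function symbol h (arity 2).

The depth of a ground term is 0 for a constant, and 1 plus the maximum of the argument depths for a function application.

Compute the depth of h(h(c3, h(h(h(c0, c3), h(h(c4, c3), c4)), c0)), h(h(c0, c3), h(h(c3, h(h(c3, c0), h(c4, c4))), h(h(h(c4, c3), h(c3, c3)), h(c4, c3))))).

6

depth(h(c0, c3)) = 1 + max(0, 0) = 1
depth(h(c4, c3)) = 1 + max(0, 0) = 1
depth(h(h(c4, c3), c4)) = 1 + max(1, 0) = 2
depth(h(h(c0, c3), h(h(c4, c3), c4))) = 1 + max(1, 2) = 3
depth(h(h(h(c0, c3), h(h(c4, c3), c4)), c0)) = 1 + max(3, 0) = 4
depth(h(c3, h(h(h(c0, c3), h(h(c4, c3), c4)), c0))) = 1 + max(0, 4) = 5
depth(h(c3, c0)) = 1 + max(0, 0) = 1
depth(h(c4, c4)) = 1 + max(0, 0) = 1
depth(h(h(c3, c0), h(c4, c4))) = 1 + max(1, 1) = 2
depth(h(c3, h(h(c3, c0), h(c4, c4)))) = 1 + max(0, 2) = 3
depth(h(c3, c3)) = 1 + max(0, 0) = 1
depth(h(h(c4, c3), h(c3, c3))) = 1 + max(1, 1) = 2
depth(h(h(h(c4, c3), h(c3, c3)), h(c4, c3))) = 1 + max(2, 1) = 3
depth(h(h(c3, h(h(c3, c0), h(c4, c4))), h(h(h(c4, c3), h(c3, c3)), h(c4, c3)))) = 1 + max(3, 3) = 4
depth(h(h(c0, c3), h(h(c3, h(h(c3, c0), h(c4, c4))), h(h(h(c4, c3), h(c3, c3)), h(c4, c3))))) = 1 + max(1, 4) = 5
depth(h(h(c3, h(h(h(c0, c3), h(h(c4, c3), c4)), c0)), h(h(c0, c3), h(h(c3, h(h(c3, c0), h(c4, c4))), h(h(h(c4, c3), h(c3, c3)), h(c4, c3)))))) = 1 + max(5, 5) = 6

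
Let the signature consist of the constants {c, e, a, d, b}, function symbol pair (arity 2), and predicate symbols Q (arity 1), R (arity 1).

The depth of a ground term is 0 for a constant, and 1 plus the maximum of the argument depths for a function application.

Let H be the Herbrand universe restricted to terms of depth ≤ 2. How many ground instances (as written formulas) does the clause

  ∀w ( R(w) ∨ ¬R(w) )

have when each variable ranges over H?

905

Ground terms of depth ≤ 2:
  Let N_k count ground terms of depth at most k. Each non-constant term of depth ≤ k is some function symbol applied to depth-≤(k−1) arguments, giving N_k = 5 + N_{k-1}^2.
  N_0 = 5
  N_1 = 5 + 5^2 = 30
  N_2 = 5 + 30^2 = 905
So there are 905 ground terms available for substitution.
There is 1 variable to instantiate (w),  occurring in at least one literal, so different choices give different ground instances.
Number of ground instances = 905.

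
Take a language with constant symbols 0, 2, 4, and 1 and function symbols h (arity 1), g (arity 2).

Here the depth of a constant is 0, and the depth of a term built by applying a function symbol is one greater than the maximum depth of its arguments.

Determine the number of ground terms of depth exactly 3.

364820

Let N_k count ground terms of depth at most k. Each non-constant term of depth ≤ k is some function symbol applied to depth-≤(k−1) arguments, giving N_k = 4 + N_{k-1} + N_{k-1}^2.
N_0 = 4
N_1 = 4 + 4 + 4^2 = 24
N_2 = 4 + 24 + 24^2 = 604
N_3 = 4 + 604 + 604^2 = 365424
Terms of depth exactly 3: N_3 − N_2 = 365424 − 604 = 364820.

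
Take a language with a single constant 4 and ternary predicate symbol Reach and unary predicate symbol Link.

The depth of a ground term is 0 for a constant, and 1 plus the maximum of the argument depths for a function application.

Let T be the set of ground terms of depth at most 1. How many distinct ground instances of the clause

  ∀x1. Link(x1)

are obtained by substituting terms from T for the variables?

1

Ground terms of depth ≤ 1:
  With no function symbols every ground term is a constant, so there is exactly 1 ground term at every depth bound.
  N_0 = 1
  N_1 = 1
So there is exactly 1 ground term available for substitution.
The body mentions the single quantified variable x1; since ground terms form a free algebra, no two substitutions collapse to the same formula.
Number of ground instances = 1.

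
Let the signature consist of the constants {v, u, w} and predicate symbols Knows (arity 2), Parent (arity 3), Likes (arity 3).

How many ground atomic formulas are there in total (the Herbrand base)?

63

With no function symbols, the Herbrand universe is just the 3 constants.
Ground atoms per predicate: Knows: 3^2 = 9, Parent: 3^3 = 27, Likes: 3^3 = 27.
Herbrand base size = 9 + 27 + 27 = 63.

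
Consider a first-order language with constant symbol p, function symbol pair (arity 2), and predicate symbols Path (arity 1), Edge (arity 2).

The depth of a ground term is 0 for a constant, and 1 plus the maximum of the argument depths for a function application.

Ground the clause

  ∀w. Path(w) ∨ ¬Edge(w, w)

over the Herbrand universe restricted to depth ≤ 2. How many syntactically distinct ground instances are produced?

Ground terms of depth ≤ 2:
  Write N_k for the number of ground terms of depth ≤ k. A term of depth ≤ k is either a constant or a function symbol applied to arguments of depth ≤ k−1, so N_k = 1 + N_{k-1}^2.
  N_0 = 1
  N_1 = 1 + 1^2 = 2
  N_2 = 1 + 2^2 = 5
  Explicitly: p, pair(p, p), pair(p, pair(p, p)), pair(pair(p, p), p), pair(pair(p, p), pair(p, p)).
So there are 5 ground terms available for substitution.
The body mentions the single quantified variable w; since ground terms form a free algebra, no two substitutions collapse to the same formula.
Number of ground instances = 5.

5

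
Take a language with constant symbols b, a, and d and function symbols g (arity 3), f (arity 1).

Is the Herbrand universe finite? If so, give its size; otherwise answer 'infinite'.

The signature has at least one function symbol (g, arity 3) and at least one constant (b).
Iterating g gives infinitely many distinct ground terms: b, g(b, b, b), g(g(b, b, b), g(b, b, b), g(b, b, b)), ...
So the Herbrand universe is infinite.

infinite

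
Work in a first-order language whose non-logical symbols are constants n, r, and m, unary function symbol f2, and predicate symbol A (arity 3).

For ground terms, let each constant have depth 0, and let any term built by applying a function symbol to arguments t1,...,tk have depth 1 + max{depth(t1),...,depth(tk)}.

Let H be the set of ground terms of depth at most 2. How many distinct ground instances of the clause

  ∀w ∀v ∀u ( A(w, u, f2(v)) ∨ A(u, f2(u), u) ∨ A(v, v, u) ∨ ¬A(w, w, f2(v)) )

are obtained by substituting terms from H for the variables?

Ground terms of depth ≤ 2:
  If N_k denotes the number of depth-≤k ground terms, the 3 constants give N_0 = 3, and each function symbol of arity r contributes N_{k-1}^r new terms at level k: N_k = 3 + N_{k-1}.
  N_0 = 3
  N_1 = 3 + 3 = 6
  N_2 = 3 + 6 = 9
So there are 9 ground terms available for substitution.
The clause has 3 distinct variables (w, v, u), each appearing in the body. In the free term algebra distinct substitutions yield syntactically distinct ground instances.
Number of ground instances = 9^3 = 729.

729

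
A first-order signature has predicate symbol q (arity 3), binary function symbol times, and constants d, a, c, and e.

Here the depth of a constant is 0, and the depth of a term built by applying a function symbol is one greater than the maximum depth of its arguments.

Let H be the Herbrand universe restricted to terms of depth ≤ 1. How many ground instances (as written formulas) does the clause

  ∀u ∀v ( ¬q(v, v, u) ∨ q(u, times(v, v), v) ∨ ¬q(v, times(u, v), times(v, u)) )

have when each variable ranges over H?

400

Ground terms of depth ≤ 1:
  Let N_k = |{terms of depth ≤ k}|. Then N_0 = 4 and N_k = 4 + N_{k-1}^2 for k ≥ 1 (one summand per function symbol, arity giving the exponent).
  N_0 = 4
  N_1 = 4 + 4^2 = 20
So there are 20 ground terms available for substitution.
The clause has 2 distinct variables (u, v), each appearing in the body. In the free term algebra distinct substitutions yield syntactically distinct ground instances.
Number of ground instances = 20^2 = 400.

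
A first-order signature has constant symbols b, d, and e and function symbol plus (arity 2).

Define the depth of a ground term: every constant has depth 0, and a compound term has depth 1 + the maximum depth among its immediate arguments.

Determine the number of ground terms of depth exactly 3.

Count level by level. With function symbols plus/2, the terms of depth ≤ k are the 3 constants together with each function applied to depth-≤(k−1) tuples, so N_k = 3 + N_{k-1}^2.
N_0 = 3
N_1 = 3 + 3^2 = 12
N_2 = 3 + 12^2 = 147
N_3 = 3 + 147^2 = 21612
Terms of depth exactly 3: N_3 − N_2 = 21612 − 147 = 21465.

21465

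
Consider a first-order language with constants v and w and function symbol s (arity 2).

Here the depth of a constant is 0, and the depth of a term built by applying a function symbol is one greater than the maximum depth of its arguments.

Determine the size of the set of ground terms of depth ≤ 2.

38

Write N_k for the number of ground terms of depth ≤ k. A term of depth ≤ k is either a constant or a function symbol applied to arguments of depth ≤ k−1, so N_k = 2 + N_{k-1}^2.
N_0 = 2
N_1 = 2 + 2^2 = 6
N_2 = 2 + 6^2 = 38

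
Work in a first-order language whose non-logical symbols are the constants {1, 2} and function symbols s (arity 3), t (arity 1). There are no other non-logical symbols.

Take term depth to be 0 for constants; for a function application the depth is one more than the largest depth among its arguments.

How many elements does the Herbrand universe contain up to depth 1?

12

If N_k denotes the number of depth-≤k ground terms, the 2 constants give N_0 = 2, and each function symbol of arity r contributes N_{k-1}^r new terms at level k: N_k = 2 + N_{k-1}^3 + N_{k-1}.
N_0 = 2
N_1 = 2 + 2^3 + 2 = 12
Explicitly: 1, 2, s(1, 1, 1), s(1, 1, 2), s(1, 2, 1), s(1, 2, 2), s(2, 1, 1), s(2, 1, 2), s(2, 2, 1), s(2, 2, 2), t(1), t(2).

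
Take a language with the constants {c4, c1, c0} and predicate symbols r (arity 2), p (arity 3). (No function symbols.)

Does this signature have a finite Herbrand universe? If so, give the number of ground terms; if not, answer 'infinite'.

3

There are no function symbols, so every ground term is one of the 3 constants.
The Herbrand universe is {c4, c1, c0}, which is finite with 3 elements.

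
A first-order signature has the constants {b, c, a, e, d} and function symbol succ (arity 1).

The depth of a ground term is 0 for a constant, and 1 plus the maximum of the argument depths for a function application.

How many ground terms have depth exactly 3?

5

Write N_k for the number of ground terms of depth ≤ k. A term of depth ≤ k is either a constant or a function symbol applied to arguments of depth ≤ k−1, so N_k = 5 + N_{k-1}.
N_0 = 5
N_1 = 5 + 5 = 10
N_2 = 5 + 10 = 15
N_3 = 5 + 15 = 20
Terms of depth exactly 3: N_3 − N_2 = 20 − 15 = 5.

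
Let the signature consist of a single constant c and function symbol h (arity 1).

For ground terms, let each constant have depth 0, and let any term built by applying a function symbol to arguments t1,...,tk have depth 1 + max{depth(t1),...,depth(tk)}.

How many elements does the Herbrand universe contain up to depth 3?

Write N_k for the number of ground terms of depth ≤ k. A term of depth ≤ k is either a constant or a function symbol applied to arguments of depth ≤ k−1, so N_k = 1 + N_{k-1}.
N_0 = 1
N_1 = 1 + 1 = 2
N_2 = 1 + 2 = 3
N_3 = 1 + 3 = 4
Explicitly: c, h(c), h(h(c)), h(h(h(c))).

4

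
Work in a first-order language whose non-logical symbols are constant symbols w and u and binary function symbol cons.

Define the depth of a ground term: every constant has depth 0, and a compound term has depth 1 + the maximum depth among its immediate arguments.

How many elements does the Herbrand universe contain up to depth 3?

1446

Let N_k count ground terms of depth at most k. Each non-constant term of depth ≤ k is some function symbol applied to depth-≤(k−1) arguments, giving N_k = 2 + N_{k-1}^2.
N_0 = 2
N_1 = 2 + 2^2 = 6
N_2 = 2 + 6^2 = 38
N_3 = 2 + 38^2 = 1446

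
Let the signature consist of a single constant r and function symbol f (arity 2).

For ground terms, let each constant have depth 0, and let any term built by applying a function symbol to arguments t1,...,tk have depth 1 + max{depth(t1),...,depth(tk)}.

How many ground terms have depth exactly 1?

If N_k denotes the number of depth-≤k ground terms, the 1 constant gives N_0 = 1, and each function symbol of arity r contributes N_{k-1}^r new terms at level k: N_k = 1 + N_{k-1}^2.
N_0 = 1
N_1 = 1 + 1^2 = 2
Terms of depth exactly 1: N_1 − N_0 = 2 − 1 = 1.

1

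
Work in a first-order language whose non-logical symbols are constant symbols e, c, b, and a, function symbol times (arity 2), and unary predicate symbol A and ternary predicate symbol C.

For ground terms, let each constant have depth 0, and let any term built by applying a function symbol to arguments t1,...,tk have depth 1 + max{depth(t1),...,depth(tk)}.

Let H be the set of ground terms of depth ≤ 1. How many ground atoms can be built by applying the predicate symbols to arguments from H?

First count ground terms of depth ≤ 1.
Let N_k count ground terms of depth at most k. Each non-constant term of depth ≤ k is some function symbol applied to depth-≤(k−1) arguments, giving N_k = 4 + N_{k-1}^2.
N_0 = 4
N_1 = 4 + 4^2 = 20
So |H| = 20.
Ground atoms are formed by filling each argument slot of a predicate with a term from H, so an r-ary predicate gives |H|^r atoms:
  A: 20;  C: 20^3 = 8000
Total ground atoms: 20 + 8000 = 8020.

8020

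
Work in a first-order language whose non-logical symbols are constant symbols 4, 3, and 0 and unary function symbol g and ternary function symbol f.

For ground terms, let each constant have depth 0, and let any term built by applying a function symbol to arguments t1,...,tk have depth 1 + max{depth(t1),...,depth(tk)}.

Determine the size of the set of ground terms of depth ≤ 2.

Let N_k count ground terms of depth at most k. Each non-constant term of depth ≤ k is some function symbol applied to depth-≤(k−1) arguments, giving N_k = 3 + N_{k-1} + N_{k-1}^3.
N_0 = 3
N_1 = 3 + 3 + 3^3 = 33
N_2 = 3 + 33 + 33^3 = 35973

35973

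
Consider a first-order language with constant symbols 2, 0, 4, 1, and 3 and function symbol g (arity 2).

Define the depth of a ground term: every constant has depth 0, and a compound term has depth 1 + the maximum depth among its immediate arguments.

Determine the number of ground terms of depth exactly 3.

818125

Count level by level. With function symbols g/2, the terms of depth ≤ k are the 5 constants together with each function applied to depth-≤(k−1) tuples, so N_k = 5 + N_{k-1}^2.
N_0 = 5
N_1 = 5 + 5^2 = 30
N_2 = 5 + 30^2 = 905
N_3 = 5 + 905^2 = 819030
Terms of depth exactly 3: N_3 − N_2 = 819030 − 905 = 818125.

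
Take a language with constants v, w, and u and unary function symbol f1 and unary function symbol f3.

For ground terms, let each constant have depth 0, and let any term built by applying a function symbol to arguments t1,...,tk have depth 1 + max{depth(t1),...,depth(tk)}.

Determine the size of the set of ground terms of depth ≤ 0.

3

Count level by level. With function symbols f1/1, f3/1, the terms of depth ≤ k are the 3 constants together with each function applied to depth-≤(k−1) tuples, so N_k = 3 + N_{k-1} + N_{k-1}.
N_0 = 3
Explicitly: v, w, u.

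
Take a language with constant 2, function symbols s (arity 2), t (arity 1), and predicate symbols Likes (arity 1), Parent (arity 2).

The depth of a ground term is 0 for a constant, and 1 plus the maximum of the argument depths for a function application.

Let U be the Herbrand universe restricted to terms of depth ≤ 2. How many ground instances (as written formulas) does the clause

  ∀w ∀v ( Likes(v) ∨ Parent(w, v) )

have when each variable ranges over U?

169

Ground terms of depth ≤ 2:
  Let N_k count ground terms of depth at most k. Each non-constant term of depth ≤ k is some function symbol applied to depth-≤(k−1) arguments, giving N_k = 1 + N_{k-1}^2 + N_{k-1}.
  N_0 = 1
  N_1 = 1 + 1^2 + 1 = 3
  N_2 = 1 + 3^2 + 3 = 13
So there are 13 ground terms available for substitution.
The clause has 2 distinct variables (w, v), each appearing in the body. In the free term algebra distinct substitutions yield syntactically distinct ground instances.
Number of ground instances = 13^2 = 169.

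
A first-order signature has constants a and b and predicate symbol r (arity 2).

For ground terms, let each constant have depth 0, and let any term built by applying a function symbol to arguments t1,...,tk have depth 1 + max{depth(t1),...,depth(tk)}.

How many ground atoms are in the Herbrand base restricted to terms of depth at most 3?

First count ground terms of depth ≤ 3.
With no function symbols every ground term is a constant, so there are exactly 2 ground terms at every depth bound.
N_0 = 2
N_1 = 2
N_2 = 2
N_3 = 2
Explicitly: a, b.
So |H| = 2.
For each predicate symbol, the number of ground atoms is |H| raised to its arity; summing:
  r: 2^2 = 4
Total ground atoms: 4.

4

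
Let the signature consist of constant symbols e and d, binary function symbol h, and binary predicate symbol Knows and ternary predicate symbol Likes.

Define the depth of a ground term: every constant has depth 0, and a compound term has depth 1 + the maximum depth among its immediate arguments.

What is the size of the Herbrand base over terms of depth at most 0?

First count ground terms of depth ≤ 0.
Let N_k count ground terms of depth at most k. Each non-constant term of depth ≤ k is some function symbol applied to depth-≤(k−1) arguments, giving N_k = 2 + N_{k-1}^2.
N_0 = 2
Explicitly: e, d.
So |H| = 2.
Each predicate of arity r yields |H|^r ground atoms (one per choice of an r-tuple from H):
  Knows: 2^2 = 4;  Likes: 2^3 = 8
Total ground atoms: 4 + 8 = 12.

12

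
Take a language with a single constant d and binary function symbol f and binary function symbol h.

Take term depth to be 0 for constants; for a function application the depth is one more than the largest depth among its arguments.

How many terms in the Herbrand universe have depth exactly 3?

704

If N_k denotes the number of depth-≤k ground terms, the 1 constant gives N_0 = 1, and each function symbol of arity r contributes N_{k-1}^r new terms at level k: N_k = 1 + N_{k-1}^2 + N_{k-1}^2.
N_0 = 1
N_1 = 1 + 1^2 + 1^2 = 3
N_2 = 1 + 3^2 + 3^2 = 19
N_3 = 1 + 19^2 + 19^2 = 723
Terms of depth exactly 3: N_3 − N_2 = 723 − 19 = 704.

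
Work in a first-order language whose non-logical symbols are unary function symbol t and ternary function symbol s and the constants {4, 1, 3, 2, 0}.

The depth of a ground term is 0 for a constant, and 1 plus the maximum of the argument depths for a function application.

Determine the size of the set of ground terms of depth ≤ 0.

If N_k denotes the number of depth-≤k ground terms, the 5 constants give N_0 = 5, and each function symbol of arity r contributes N_{k-1}^r new terms at level k: N_k = 5 + N_{k-1} + N_{k-1}^3.
N_0 = 5
Explicitly: 4, 1, 3, 2, 0.

5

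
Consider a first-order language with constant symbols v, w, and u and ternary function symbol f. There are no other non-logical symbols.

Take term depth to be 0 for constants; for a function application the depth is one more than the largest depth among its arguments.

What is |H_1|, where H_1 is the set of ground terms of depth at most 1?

30

If N_k denotes the number of depth-≤k ground terms, the 3 constants give N_0 = 3, and each function symbol of arity r contributes N_{k-1}^r new terms at level k: N_k = 3 + N_{k-1}^3.
N_0 = 3
N_1 = 3 + 3^3 = 30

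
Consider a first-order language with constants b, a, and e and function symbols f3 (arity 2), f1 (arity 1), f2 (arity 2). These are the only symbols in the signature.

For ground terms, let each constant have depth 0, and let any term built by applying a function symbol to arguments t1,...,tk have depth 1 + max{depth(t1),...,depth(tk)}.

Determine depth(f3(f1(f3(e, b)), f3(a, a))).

depth(f3(e, b)) = 1 + max(0, 0) = 1
depth(f1(f3(e, b))) = 1 + depth(f3(e, b)) = 1 + 1 = 2
depth(f3(a, a)) = 1 + max(0, 0) = 1
depth(f3(f1(f3(e, b)), f3(a, a))) = 1 + max(2, 1) = 3

3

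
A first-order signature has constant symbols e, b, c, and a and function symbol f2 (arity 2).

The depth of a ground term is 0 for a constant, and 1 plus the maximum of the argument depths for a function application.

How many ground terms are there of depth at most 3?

Write N_k for the number of ground terms of depth ≤ k. A term of depth ≤ k is either a constant or a function symbol applied to arguments of depth ≤ k−1, so N_k = 4 + N_{k-1}^2.
N_0 = 4
N_1 = 4 + 4^2 = 20
N_2 = 4 + 20^2 = 404
N_3 = 4 + 404^2 = 163220

163220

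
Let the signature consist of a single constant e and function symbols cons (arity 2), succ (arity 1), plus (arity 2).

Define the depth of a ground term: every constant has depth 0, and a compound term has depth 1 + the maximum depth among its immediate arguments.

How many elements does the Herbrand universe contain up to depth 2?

Let N_k count ground terms of depth at most k. Each non-constant term of depth ≤ k is some function symbol applied to depth-≤(k−1) arguments, giving N_k = 1 + N_{k-1}^2 + N_{k-1} + N_{k-1}^2.
N_0 = 1
N_1 = 1 + 1^2 + 1 + 1^2 = 4
N_2 = 1 + 4^2 + 4 + 4^2 = 37

37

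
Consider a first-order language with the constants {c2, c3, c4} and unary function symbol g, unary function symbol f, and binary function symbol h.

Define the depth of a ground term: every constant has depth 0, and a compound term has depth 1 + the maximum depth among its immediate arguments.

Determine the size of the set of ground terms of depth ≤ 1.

Let N_k count ground terms of depth at most k. Each non-constant term of depth ≤ k is some function symbol applied to depth-≤(k−1) arguments, giving N_k = 3 + N_{k-1} + N_{k-1} + N_{k-1}^2.
N_0 = 3
N_1 = 3 + 3 + 3 + 3^2 = 18

18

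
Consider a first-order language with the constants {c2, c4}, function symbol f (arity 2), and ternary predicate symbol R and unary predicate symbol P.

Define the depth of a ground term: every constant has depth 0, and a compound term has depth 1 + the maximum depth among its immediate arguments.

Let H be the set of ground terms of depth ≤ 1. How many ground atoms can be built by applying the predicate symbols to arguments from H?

222

First count ground terms of depth ≤ 1.
Let N_k count ground terms of depth at most k. Each non-constant term of depth ≤ k is some function symbol applied to depth-≤(k−1) arguments, giving N_k = 2 + N_{k-1}^2.
N_0 = 2
N_1 = 2 + 2^2 = 6
Explicitly: c2, c4, f(c2, c2), f(c2, c4), f(c4, c2), f(c4, c4).
So |H| = 6.
Each predicate of arity r yields |H|^r ground atoms (one per choice of an r-tuple from H):
  R: 6^3 = 216;  P: 6
Total ground atoms: 216 + 6 = 222.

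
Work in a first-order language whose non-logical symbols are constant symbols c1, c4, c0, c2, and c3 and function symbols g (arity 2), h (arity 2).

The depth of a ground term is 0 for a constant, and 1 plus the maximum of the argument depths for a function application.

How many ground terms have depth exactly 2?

Let N_k count ground terms of depth at most k. Each non-constant term of depth ≤ k is some function symbol applied to depth-≤(k−1) arguments, giving N_k = 5 + N_{k-1}^2 + N_{k-1}^2.
N_0 = 5
N_1 = 5 + 5^2 + 5^2 = 55
N_2 = 5 + 55^2 + 55^2 = 6055
Terms of depth exactly 2: N_2 − N_1 = 6055 − 55 = 6000.

6000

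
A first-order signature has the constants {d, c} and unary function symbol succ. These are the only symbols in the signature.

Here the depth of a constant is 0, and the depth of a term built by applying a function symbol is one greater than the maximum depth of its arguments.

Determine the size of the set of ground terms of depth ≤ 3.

Let N_k count ground terms of depth at most k. Each non-constant term of depth ≤ k is some function symbol applied to depth-≤(k−1) arguments, giving N_k = 2 + N_{k-1}.
N_0 = 2
N_1 = 2 + 2 = 4
N_2 = 2 + 4 = 6
N_3 = 2 + 6 = 8
Explicitly: d, c, succ(d), succ(c), succ(succ(d)), succ(succ(c)), succ(succ(succ(d))), succ(succ(succ(c))).

8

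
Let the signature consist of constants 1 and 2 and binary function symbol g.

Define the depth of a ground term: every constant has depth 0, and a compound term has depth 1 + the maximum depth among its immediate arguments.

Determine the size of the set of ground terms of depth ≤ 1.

Let N_k count ground terms of depth at most k. Each non-constant term of depth ≤ k is some function symbol applied to depth-≤(k−1) arguments, giving N_k = 2 + N_{k-1}^2.
N_0 = 2
N_1 = 2 + 2^2 = 6
Explicitly: 1, 2, g(1, 1), g(1, 2), g(2, 1), g(2, 2).

6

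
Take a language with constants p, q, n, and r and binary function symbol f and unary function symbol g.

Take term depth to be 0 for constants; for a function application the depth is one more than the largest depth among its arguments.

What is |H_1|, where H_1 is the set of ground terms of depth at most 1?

24

Write N_k for the number of ground terms of depth ≤ k. A term of depth ≤ k is either a constant or a function symbol applied to arguments of depth ≤ k−1, so N_k = 4 + N_{k-1}^2 + N_{k-1}.
N_0 = 4
N_1 = 4 + 4^2 + 4 = 24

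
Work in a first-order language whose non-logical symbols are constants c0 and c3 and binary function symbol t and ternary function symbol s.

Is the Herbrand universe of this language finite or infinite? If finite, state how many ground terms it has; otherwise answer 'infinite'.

infinite

The signature has at least one function symbol (t, arity 2) and at least one constant (c0).
Iterating t gives infinitely many distinct ground terms: c0, t(c0, c0), t(t(c0, c0), t(c0, c0)), ...
So the Herbrand universe is infinite.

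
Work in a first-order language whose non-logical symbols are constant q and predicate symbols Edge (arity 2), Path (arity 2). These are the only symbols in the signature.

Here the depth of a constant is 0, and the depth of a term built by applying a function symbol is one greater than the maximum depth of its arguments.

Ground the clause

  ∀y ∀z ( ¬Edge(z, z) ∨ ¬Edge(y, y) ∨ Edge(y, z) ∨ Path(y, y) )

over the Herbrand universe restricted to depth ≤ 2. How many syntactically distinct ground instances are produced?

Ground terms of depth ≤ 2:
  With no function symbols every ground term is a constant, so there is exactly 1 ground term at every depth bound.
  N_0 = 1
  N_1 = 1
  N_2 = 1
So there is exactly 1 ground term available for substitution.
There are 2 variables to instantiate (y, z), each occurring in at least one literal, so different choices give different ground instances.
Number of ground instances = 1^2 = 1.

1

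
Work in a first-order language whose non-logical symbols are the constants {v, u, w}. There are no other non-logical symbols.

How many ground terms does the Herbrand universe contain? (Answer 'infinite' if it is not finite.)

3

There are no function symbols, so every ground term is one of the 3 constants.
The Herbrand universe is {v, u, w}, which is finite with 3 elements.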